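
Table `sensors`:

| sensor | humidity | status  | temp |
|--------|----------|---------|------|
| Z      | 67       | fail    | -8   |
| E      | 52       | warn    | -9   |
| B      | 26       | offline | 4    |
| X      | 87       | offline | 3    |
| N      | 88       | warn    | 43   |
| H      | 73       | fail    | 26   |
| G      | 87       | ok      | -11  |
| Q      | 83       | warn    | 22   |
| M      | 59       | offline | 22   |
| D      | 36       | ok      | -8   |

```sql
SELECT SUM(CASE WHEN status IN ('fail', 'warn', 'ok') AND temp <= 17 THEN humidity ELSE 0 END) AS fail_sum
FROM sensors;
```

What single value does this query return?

242

sensor=Z: ✓ → 67
sensor=E: ✓ → 52
sensor=B: ✗
sensor=X: ✗
sensor=N: ✗
sensor=H: ✗
sensor=G: ✓ → 87
sensor=Q: ✗
sensor=M: ✗
sensor=D: ✓ → 36
fail_sum = 67 + 52 + 87 + 36 = 242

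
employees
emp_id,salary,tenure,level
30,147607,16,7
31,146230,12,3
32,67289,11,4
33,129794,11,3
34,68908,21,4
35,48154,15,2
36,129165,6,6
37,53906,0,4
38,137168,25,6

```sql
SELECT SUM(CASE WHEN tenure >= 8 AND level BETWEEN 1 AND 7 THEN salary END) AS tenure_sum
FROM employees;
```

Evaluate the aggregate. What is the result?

emp_id=30: ✓ → 147607
emp_id=31: ✓ → 146230
emp_id=32: ✓ → 67289
emp_id=33: ✓ → 129794
emp_id=34: ✓ → 68908
emp_id=35: ✓ → 48154
emp_id=36: ✗
emp_id=37: ✗
emp_id=38: ✓ → 137168
tenure_sum = 147607 + 146230 + 67289 + 129794 + 68908 + 48154 + 137168 = 745150

745150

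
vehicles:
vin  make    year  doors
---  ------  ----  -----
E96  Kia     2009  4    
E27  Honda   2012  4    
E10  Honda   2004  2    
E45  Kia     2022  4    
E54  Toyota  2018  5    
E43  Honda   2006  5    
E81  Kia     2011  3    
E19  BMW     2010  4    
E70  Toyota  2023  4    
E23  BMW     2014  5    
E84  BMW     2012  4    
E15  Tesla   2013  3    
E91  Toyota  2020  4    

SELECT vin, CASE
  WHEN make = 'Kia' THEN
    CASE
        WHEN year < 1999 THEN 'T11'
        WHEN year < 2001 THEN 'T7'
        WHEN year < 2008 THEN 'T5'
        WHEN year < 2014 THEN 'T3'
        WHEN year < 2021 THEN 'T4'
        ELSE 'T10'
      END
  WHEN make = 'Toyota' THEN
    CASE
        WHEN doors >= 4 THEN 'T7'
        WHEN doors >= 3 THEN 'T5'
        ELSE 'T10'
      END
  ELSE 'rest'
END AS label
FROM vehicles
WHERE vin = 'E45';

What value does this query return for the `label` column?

vin = E45: make=Kia, year=2022, doors=4.
make='Kia' → inner[ELSE] → T10

T10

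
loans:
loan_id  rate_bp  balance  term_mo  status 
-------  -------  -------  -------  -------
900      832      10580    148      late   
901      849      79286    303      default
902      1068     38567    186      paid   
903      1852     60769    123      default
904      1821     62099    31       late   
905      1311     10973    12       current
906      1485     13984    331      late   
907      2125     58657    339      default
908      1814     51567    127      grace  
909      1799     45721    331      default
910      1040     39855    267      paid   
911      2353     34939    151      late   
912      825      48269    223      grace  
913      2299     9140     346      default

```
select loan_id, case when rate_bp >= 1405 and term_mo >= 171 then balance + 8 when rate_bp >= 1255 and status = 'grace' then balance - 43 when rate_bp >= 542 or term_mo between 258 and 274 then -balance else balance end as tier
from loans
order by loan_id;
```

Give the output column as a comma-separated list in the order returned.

-10580, -79286, -38567, -60769, -62099, -10973, 13992, 58665, 51524, 45729, -39855, -34939, -48269, 9148

loan_id=900: rate_bp >= 542 or term_mo between 258 and 274 → -10580
loan_id=901: rate_bp >= 542 or term_mo between 258 and 274 → -79286
loan_id=902: rate_bp >= 542 or term_mo between 258 and 274 → -38567
loan_id=903: rate_bp >= 542 or term_mo between 258 and 274 → -60769
loan_id=904: rate_bp >= 542 or term_mo between 258 and 274 → -62099
loan_id=905: rate_bp >= 542 or term_mo between 258 and 274 → -10973
loan_id=906: rate_bp >= 1405 and term_mo >= 171 → 13992
loan_id=907: rate_bp >= 1405 and term_mo >= 171 → 58665
loan_id=908: rate_bp >= 1255 and status = 'grace' → 51524
loan_id=909: rate_bp >= 1405 and term_mo >= 171 → 45729
loan_id=910: rate_bp >= 542 or term_mo between 258 and 274 → -39855
loan_id=911: rate_bp >= 542 or term_mo between 258 and 274 → -34939
loan_id=912: rate_bp >= 542 or term_mo between 258 and 274 → -48269
loan_id=913: rate_bp >= 1405 and term_mo >= 171 → 9148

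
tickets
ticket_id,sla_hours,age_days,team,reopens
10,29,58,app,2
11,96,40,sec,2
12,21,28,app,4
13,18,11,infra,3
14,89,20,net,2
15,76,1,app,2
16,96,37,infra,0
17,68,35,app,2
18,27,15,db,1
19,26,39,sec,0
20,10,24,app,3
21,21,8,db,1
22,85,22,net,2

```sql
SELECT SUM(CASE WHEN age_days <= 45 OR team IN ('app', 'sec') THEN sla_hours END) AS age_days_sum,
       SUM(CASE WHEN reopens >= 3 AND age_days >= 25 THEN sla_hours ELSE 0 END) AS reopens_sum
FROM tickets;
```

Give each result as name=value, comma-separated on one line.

[age_days_sum: age_days <= 45 OR team IN ('app', 'sec')]
ticket_id=10: ✓ → 29
ticket_id=11: ✓ → 96
ticket_id=12: ✓ → 21
ticket_id=13: ✓ → 18
ticket_id=14: ✓ → 89
ticket_id=15: ✓ → 76
ticket_id=16: ✓ → 96
ticket_id=17: ✓ → 68
ticket_id=18: ✓ → 27
ticket_id=19: ✓ → 26
ticket_id=20: ✓ → 10
ticket_id=21: ✓ → 21
ticket_id=22: ✓ → 85
age_days_sum = 29 + 96 + 21 + 18 + 89 + 76 + 96 + 68 + 27 + 26 + 10 + 21 + 85 = 662
—
[reopens_sum: reopens >= 3 AND age_days >= 25]
ticket_id=10: ✗
ticket_id=11: ✗
ticket_id=12: ✓ → 21
ticket_id=13: ✗
ticket_id=14: ✗
ticket_id=15: ✗
ticket_id=16: ✗
ticket_id=17: ✗
ticket_id=18: ✗
ticket_id=19: ✗
ticket_id=20: ✗
ticket_id=21: ✗
ticket_id=22: ✗
reopens_sum = 21

age_days_sum=662, reopens_sum=21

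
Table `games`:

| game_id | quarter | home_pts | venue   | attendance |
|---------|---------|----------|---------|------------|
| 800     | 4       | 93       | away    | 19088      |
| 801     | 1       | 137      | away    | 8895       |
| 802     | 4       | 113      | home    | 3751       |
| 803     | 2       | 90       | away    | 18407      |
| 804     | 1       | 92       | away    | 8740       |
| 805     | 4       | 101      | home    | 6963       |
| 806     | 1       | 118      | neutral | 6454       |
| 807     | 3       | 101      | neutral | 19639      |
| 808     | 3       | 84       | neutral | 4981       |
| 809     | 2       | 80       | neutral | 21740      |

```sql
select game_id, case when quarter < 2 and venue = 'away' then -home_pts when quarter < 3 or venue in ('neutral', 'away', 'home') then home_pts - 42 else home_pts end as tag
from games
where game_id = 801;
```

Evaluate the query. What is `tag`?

-137

game_id = 801: quarter=1, home_pts=137, venue=away, attendance=8895.
quarter < 2 and venue = 'away' → true → -137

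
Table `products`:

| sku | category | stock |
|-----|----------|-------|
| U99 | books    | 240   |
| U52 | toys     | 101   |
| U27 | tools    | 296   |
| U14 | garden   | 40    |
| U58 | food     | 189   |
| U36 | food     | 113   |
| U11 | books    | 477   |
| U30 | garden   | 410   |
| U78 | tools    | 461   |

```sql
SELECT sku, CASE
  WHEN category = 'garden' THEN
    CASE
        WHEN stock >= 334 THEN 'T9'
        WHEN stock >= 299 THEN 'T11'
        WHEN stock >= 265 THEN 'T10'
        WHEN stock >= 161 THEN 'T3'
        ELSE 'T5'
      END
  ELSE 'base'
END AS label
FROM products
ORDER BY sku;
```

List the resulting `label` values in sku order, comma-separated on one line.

sku=U11: category='books' → outer ELSE → base
sku=U14: category='garden' → inner[ELSE] → T5
sku=U27: category='tools' → outer ELSE → base
sku=U30: category='garden' → inner[stock >= 334] → T9
sku=U36: category='food' → outer ELSE → base
sku=U52: category='toys' → outer ELSE → base
sku=U58: category='food' → outer ELSE → base
sku=U78: category='tools' → outer ELSE → base
sku=U99: category='books' → outer ELSE → base

base, T5, base, T9, base, base, base, base, base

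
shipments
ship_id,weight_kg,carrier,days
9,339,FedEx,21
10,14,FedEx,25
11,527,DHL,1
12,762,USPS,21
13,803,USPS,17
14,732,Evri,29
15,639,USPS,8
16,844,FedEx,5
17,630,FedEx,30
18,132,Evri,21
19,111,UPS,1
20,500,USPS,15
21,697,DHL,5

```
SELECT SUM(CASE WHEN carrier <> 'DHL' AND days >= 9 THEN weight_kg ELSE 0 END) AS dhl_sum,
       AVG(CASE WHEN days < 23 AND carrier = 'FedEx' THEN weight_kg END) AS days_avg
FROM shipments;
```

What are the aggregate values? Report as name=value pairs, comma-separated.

[dhl_sum: carrier <> 'DHL' AND days >= 9]
ship_id=9: ✓ → 339
ship_id=10: ✓ → 14
ship_id=11: ✗
ship_id=12: ✓ → 762
ship_id=13: ✓ → 803
ship_id=14: ✓ → 732
ship_id=15: ✗
ship_id=16: ✗
ship_id=17: ✓ → 630
ship_id=18: ✓ → 132
ship_id=19: ✗
ship_id=20: ✓ → 500
ship_id=21: ✗
dhl_sum = 339 + 14 + 762 + 803 + 732 + 630 + 132 + 500 = 3912
—
[days_avg: days < 23 AND carrier = 'FedEx']
ship_id=9: ✓ → 339
ship_id=10: ✗
ship_id=11: ✗
ship_id=12: ✗
ship_id=13: ✗
ship_id=14: ✗
ship_id=15: ✗
ship_id=16: ✓ → 844
ship_id=17: ✗
ship_id=18: ✗
ship_id=19: ✗
ship_id=20: ✗
ship_id=21: ✗
days_avg = (339 + 844) / 2 = 591.5

dhl_sum=3912, days_avg=591.5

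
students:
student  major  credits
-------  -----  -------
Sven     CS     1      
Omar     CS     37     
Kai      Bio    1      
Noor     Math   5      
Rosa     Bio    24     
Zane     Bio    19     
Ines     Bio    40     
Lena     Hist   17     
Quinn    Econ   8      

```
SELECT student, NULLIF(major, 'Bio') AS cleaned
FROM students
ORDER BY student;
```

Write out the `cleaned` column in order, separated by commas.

NULL, NULL, Hist, Math, CS, Econ, NULL, CS, NULL

student=Ines: major=Bio vs Bio: equal → NULL
student=Kai: major=Bio vs Bio: equal → NULL
student=Lena: major=Hist vs Bio: differ → Hist
student=Noor: major=Math vs Bio: differ → Math
student=Omar: major=CS vs Bio: differ → CS
student=Quinn: major=Econ vs Bio: differ → Econ
student=Rosa: major=Bio vs Bio: equal → NULL
student=Sven: major=CS vs Bio: differ → CS
student=Zane: major=Bio vs Bio: equal → NULL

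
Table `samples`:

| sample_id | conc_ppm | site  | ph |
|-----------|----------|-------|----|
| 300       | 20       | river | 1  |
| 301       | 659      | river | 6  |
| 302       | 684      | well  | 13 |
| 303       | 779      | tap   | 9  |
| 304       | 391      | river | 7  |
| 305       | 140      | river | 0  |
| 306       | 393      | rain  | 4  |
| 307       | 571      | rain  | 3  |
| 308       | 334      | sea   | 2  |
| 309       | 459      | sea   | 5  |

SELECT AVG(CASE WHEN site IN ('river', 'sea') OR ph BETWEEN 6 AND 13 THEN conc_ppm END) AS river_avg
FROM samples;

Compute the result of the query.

433.25

sample_id=300: ✓ → 20
sample_id=301: ✓ → 659
sample_id=302: ✓ → 684
sample_id=303: ✓ → 779
sample_id=304: ✓ → 391
sample_id=305: ✓ → 140
sample_id=306: ✗
sample_id=307: ✗
sample_id=308: ✓ → 334
sample_id=309: ✓ → 459
river_avg = (20 + 659 + 684 + 779 + 391 + 140 + 334 + 459) / 8 = 433.25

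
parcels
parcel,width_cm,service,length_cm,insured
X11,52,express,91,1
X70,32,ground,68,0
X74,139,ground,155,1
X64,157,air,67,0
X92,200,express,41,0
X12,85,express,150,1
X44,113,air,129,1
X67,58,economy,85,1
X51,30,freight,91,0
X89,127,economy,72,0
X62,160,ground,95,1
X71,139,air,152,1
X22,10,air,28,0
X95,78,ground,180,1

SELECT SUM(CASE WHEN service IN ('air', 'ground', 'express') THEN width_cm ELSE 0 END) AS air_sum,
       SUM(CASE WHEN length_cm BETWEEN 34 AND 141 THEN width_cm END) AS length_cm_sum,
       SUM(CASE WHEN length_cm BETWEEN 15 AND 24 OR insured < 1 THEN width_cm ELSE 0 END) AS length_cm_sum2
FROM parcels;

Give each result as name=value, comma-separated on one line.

[air_sum: service IN ('air', 'ground', 'express')]
parcel=X11: ✓ → 52
parcel=X70: ✓ → 32
parcel=X74: ✓ → 139
parcel=X64: ✓ → 157
parcel=X92: ✓ → 200
parcel=X12: ✓ → 85
parcel=X44: ✓ → 113
parcel=X67: ✗
parcel=X51: ✗
parcel=X89: ✗
parcel=X62: ✓ → 160
parcel=X71: ✓ → 139
parcel=X22: ✓ → 10
parcel=X95: ✓ → 78
air_sum = 52 + 32 + 139 + 157 + 200 + 85 + 113 + 160 + 139 + 10 + 78 = 1165
—
[length_cm_sum: length_cm BETWEEN 34 AND 141]
parcel=X11: ✓ → 52
parcel=X70: ✓ → 32
parcel=X74: ✗
parcel=X64: ✓ → 157
parcel=X92: ✓ → 200
parcel=X12: ✗
parcel=X44: ✓ → 113
parcel=X67: ✓ → 58
parcel=X51: ✓ → 30
parcel=X89: ✓ → 127
parcel=X62: ✓ → 160
parcel=X71: ✗
parcel=X22: ✗
parcel=X95: ✗
length_cm_sum = 52 + 32 + 157 + 200 + 113 + 58 + 30 + 127 + 160 = 929
—
[length_cm_sum2: length_cm BETWEEN 15 AND 24 OR insured < 1]
parcel=X11: ✗
parcel=X70: ✓ → 32
parcel=X74: ✗
parcel=X64: ✓ → 157
parcel=X92: ✓ → 200
parcel=X12: ✗
parcel=X44: ✗
parcel=X67: ✗
parcel=X51: ✓ → 30
parcel=X89: ✓ → 127
parcel=X62: ✗
parcel=X71: ✗
parcel=X22: ✓ → 10
parcel=X95: ✗
length_cm_sum2 = 32 + 157 + 200 + 30 + 127 + 10 = 556

air_sum=1165, length_cm_sum=929, length_cm_sum2=556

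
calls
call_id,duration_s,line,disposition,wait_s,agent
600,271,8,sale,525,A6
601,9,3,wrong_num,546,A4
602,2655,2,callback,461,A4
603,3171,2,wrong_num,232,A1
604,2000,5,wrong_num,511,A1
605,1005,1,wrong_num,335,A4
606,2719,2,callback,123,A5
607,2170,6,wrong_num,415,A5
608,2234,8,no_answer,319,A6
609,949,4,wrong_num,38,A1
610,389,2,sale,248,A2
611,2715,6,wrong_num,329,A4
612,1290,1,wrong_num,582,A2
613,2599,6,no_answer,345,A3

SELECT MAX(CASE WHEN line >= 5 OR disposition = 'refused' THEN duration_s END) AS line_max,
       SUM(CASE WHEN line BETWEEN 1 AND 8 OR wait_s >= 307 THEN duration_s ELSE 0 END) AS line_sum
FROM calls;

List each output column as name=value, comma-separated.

line_max=2715, line_sum=24176

[line_max: line >= 5 OR disposition = 'refused']
call_id=600: ✓ → 271
call_id=601: ✗
call_id=602: ✗
call_id=603: ✗
call_id=604: ✓ → 2000
call_id=605: ✗
call_id=606: ✗
call_id=607: ✓ → 2170
call_id=608: ✓ → 2234
call_id=609: ✗
call_id=610: ✗
call_id=611: ✓ → 2715
call_id=612: ✗
call_id=613: ✓ → 2599
line_max = MAX(271, 2000, 2170, 2234, 2715, 2599) = 2715
—
[line_sum: line BETWEEN 1 AND 8 OR wait_s >= 307]
call_id=600: ✓ → 271
call_id=601: ✓ → 9
call_id=602: ✓ → 2655
call_id=603: ✓ → 3171
call_id=604: ✓ → 2000
call_id=605: ✓ → 1005
call_id=606: ✓ → 2719
call_id=607: ✓ → 2170
call_id=608: ✓ → 2234
call_id=609: ✓ → 949
call_id=610: ✓ → 389
call_id=611: ✓ → 2715
call_id=612: ✓ → 1290
call_id=613: ✓ → 2599
line_sum = 271 + 9 + 2655 + 3171 + 2000 + 1005 + 2719 + 2170 + 2234 + 949 + 389 + 2715 + 1290 + 2599 = 24176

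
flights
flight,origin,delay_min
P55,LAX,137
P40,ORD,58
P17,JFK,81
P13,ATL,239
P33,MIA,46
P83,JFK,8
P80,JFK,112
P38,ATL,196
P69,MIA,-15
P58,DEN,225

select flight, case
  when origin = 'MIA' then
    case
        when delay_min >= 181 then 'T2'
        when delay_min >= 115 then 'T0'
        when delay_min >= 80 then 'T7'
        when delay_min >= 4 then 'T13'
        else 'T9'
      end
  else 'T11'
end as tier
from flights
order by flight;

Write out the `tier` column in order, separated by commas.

T11, T11, T13, T11, T11, T11, T11, T9, T11, T11

flight=P13: origin='ATL' → outer ELSE → T11
flight=P17: origin='JFK' → outer ELSE → T11
flight=P33: origin='MIA' → inner[delay_min >= 4] → T13
flight=P38: origin='ATL' → outer ELSE → T11
flight=P40: origin='ORD' → outer ELSE → T11
flight=P55: origin='LAX' → outer ELSE → T11
flight=P58: origin='DEN' → outer ELSE → T11
flight=P69: origin='MIA' → inner[ELSE] → T9
flight=P80: origin='JFK' → outer ELSE → T11
flight=P83: origin='JFK' → outer ELSE → T11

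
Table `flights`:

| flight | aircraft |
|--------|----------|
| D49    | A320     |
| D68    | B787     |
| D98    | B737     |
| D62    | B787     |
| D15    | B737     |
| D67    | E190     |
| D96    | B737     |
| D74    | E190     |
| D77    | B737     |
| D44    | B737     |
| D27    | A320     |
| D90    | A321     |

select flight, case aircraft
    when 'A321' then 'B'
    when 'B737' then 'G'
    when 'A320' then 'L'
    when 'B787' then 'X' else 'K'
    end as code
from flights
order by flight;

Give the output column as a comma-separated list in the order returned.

flight=D15: aircraft='B737' → G
flight=D27: aircraft='A320' → L
flight=D44: aircraft='B737' → G
flight=D49: aircraft='A320' → L
flight=D62: aircraft='B787' → X
flight=D67: ELSE → K
flight=D68: aircraft='B787' → X
flight=D74: ELSE → K
flight=D77: aircraft='B737' → G
flight=D90: aircraft='A321' → B
flight=D96: aircraft='B737' → G
flight=D98: aircraft='B737' → G

G, L, G, L, X, K, X, K, G, B, G, G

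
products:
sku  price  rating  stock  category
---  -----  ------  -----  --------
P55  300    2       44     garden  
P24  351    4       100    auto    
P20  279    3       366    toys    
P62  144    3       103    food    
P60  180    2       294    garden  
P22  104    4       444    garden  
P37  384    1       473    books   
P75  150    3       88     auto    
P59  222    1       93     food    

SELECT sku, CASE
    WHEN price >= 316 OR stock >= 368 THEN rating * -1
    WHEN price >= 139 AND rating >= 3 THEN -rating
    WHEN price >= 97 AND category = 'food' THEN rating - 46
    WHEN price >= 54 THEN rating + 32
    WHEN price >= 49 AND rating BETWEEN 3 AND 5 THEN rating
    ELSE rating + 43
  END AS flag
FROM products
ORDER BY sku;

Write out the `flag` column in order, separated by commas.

-3, -4, -4, -1, 34, -45, 34, -3, -3

sku=P20: price >= 139 AND rating >= 3 → -3
sku=P22: price >= 316 OR stock >= 368 → -4
sku=P24: price >= 316 OR stock >= 368 → -4
sku=P37: price >= 316 OR stock >= 368 → -1
sku=P55: price >= 54 → 34
sku=P59: price >= 97 AND category = 'food' → -45
sku=P60: price >= 54 → 34
sku=P62: price >= 139 AND rating >= 3 → -3
sku=P75: price >= 139 AND rating >= 3 → -3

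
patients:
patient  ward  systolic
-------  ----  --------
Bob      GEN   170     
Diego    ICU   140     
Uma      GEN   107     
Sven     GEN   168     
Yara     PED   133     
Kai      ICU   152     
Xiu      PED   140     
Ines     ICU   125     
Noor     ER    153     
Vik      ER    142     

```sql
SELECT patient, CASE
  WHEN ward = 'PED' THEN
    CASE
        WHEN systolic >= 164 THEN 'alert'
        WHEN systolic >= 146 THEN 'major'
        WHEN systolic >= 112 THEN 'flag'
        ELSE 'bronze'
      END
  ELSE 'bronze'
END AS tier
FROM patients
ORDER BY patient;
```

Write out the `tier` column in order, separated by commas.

patient=Bob: ward='GEN' → outer ELSE → bronze
patient=Diego: ward='ICU' → outer ELSE → bronze
patient=Ines: ward='ICU' → outer ELSE → bronze
patient=Kai: ward='ICU' → outer ELSE → bronze
patient=Noor: ward='ER' → outer ELSE → bronze
patient=Sven: ward='GEN' → outer ELSE → bronze
patient=Uma: ward='GEN' → outer ELSE → bronze
patient=Vik: ward='ER' → outer ELSE → bronze
patient=Xiu: ward='PED' → inner[systolic >= 112] → flag
patient=Yara: ward='PED' → inner[systolic >= 112] → flag

bronze, bronze, bronze, bronze, bronze, bronze, bronze, bronze, flag, flag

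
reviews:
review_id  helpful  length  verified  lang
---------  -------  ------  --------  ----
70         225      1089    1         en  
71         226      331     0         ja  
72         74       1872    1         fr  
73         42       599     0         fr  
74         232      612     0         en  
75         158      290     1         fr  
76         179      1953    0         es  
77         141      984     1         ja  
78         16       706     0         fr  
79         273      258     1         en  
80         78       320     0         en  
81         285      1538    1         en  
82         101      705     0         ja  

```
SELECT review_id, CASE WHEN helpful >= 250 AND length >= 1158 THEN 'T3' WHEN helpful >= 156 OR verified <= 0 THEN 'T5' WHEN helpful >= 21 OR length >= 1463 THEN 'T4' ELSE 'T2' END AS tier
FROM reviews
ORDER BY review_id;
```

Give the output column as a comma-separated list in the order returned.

T5, T5, T4, T5, T5, T5, T5, T4, T5, T5, T5, T3, T5

review_id=70: helpful >= 156 OR verified <= 0 → T5
review_id=71: helpful >= 156 OR verified <= 0 → T5
review_id=72: helpful >= 21 OR length >= 1463 → T4
review_id=73: helpful >= 156 OR verified <= 0 → T5
review_id=74: helpful >= 156 OR verified <= 0 → T5
review_id=75: helpful >= 156 OR verified <= 0 → T5
review_id=76: helpful >= 156 OR verified <= 0 → T5
review_id=77: helpful >= 21 OR length >= 1463 → T4
review_id=78: helpful >= 156 OR verified <= 0 → T5
review_id=79: helpful >= 156 OR verified <= 0 → T5
review_id=80: helpful >= 156 OR verified <= 0 → T5
review_id=81: helpful >= 250 AND length >= 1158 → T3
review_id=82: helpful >= 156 OR verified <= 0 → T5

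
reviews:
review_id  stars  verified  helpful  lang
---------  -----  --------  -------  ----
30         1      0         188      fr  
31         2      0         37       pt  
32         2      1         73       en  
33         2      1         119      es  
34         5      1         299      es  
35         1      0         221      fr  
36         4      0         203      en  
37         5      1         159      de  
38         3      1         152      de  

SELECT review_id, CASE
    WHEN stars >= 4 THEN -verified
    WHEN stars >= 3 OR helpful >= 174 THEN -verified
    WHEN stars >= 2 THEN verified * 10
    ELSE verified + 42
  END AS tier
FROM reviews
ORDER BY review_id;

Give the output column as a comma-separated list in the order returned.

review_id=30: stars >= 3 OR helpful >= 174 → 0
review_id=31: stars >= 2 → 0
review_id=32: stars >= 2 → 10
review_id=33: stars >= 2 → 10
review_id=34: stars >= 4 → -1
review_id=35: stars >= 3 OR helpful >= 174 → 0
review_id=36: stars >= 4 → 0
review_id=37: stars >= 4 → -1
review_id=38: stars >= 3 OR helpful >= 174 → -1

0, 0, 10, 10, -1, 0, 0, -1, -1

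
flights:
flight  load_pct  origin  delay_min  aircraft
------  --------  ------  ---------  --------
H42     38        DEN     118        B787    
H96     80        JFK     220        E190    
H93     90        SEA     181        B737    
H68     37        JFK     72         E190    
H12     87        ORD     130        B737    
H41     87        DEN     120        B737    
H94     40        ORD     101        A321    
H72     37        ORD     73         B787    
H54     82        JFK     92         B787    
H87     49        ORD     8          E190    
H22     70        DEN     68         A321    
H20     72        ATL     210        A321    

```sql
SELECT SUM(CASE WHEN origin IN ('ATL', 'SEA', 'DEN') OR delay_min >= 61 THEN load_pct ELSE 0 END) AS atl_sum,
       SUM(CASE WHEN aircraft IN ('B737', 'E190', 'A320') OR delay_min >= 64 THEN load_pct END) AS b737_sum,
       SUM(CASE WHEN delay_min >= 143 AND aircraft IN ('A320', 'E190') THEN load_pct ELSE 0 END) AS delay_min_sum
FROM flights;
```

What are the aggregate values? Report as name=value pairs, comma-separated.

[atl_sum: origin IN ('ATL', 'SEA', 'DEN') OR delay_min >= 61]
flight=H42: ✓ → 38
flight=H96: ✓ → 80
flight=H93: ✓ → 90
flight=H68: ✓ → 37
flight=H12: ✓ → 87
flight=H41: ✓ → 87
flight=H94: ✓ → 40
flight=H72: ✓ → 37
flight=H54: ✓ → 82
flight=H87: ✗
flight=H22: ✓ → 70
flight=H20: ✓ → 72
atl_sum = 38 + 80 + 90 + 37 + 87 + 87 + 40 + 37 + 82 + 70 + 72 = 720
—
[b737_sum: aircraft IN ('B737', 'E190', 'A320') OR delay_min >= 64]
flight=H42: ✓ → 38
flight=H96: ✓ → 80
flight=H93: ✓ → 90
flight=H68: ✓ → 37
flight=H12: ✓ → 87
flight=H41: ✓ → 87
flight=H94: ✓ → 40
flight=H72: ✓ → 37
flight=H54: ✓ → 82
flight=H87: ✓ → 49
flight=H22: ✓ → 70
flight=H20: ✓ → 72
b737_sum = 38 + 80 + 90 + 37 + 87 + 87 + 40 + 37 + 82 + 49 + 70 + 72 = 769
—
[delay_min_sum: delay_min >= 143 AND aircraft IN ('A320', 'E190')]
flight=H42: ✗
flight=H96: ✓ → 80
flight=H93: ✗
flight=H68: ✗
flight=H12: ✗
flight=H41: ✗
flight=H94: ✗
flight=H72: ✗
flight=H54: ✗
flight=H87: ✗
flight=H22: ✗
flight=H20: ✗
delay_min_sum = 80

atl_sum=720, b737_sum=769, delay_min_sum=80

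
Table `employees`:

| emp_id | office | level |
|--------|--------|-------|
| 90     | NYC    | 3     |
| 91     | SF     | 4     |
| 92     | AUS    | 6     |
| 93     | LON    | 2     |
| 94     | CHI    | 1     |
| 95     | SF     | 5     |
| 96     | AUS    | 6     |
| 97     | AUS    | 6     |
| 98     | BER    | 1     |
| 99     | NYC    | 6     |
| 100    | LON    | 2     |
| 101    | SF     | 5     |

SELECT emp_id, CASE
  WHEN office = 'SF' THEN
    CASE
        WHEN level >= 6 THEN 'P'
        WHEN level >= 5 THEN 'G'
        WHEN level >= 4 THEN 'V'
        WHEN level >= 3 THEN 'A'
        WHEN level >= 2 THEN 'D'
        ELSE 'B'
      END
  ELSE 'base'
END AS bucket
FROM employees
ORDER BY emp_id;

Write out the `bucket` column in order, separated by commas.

emp_id=90: office='NYC' → outer ELSE → base
emp_id=91: office='SF' → inner[level >= 4] → V
emp_id=92: office='AUS' → outer ELSE → base
emp_id=93: office='LON' → outer ELSE → base
emp_id=94: office='CHI' → outer ELSE → base
emp_id=95: office='SF' → inner[level >= 5] → G
emp_id=96: office='AUS' → outer ELSE → base
emp_id=97: office='AUS' → outer ELSE → base
emp_id=98: office='BER' → outer ELSE → base
emp_id=99: office='NYC' → outer ELSE → base
emp_id=100: office='LON' → outer ELSE → base
emp_id=101: office='SF' → inner[level >= 5] → G

base, V, base, base, base, G, base, base, base, base, base, G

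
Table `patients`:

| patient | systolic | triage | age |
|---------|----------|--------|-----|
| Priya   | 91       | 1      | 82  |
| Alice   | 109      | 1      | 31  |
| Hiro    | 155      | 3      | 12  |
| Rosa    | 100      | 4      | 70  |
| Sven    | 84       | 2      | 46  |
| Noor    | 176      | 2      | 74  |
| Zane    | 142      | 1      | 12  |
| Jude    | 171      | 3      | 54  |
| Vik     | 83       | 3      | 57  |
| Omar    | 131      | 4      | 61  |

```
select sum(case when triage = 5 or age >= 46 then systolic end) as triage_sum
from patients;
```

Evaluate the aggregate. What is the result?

patient=Priya: ✓ → 91
patient=Alice: ✗
patient=Hiro: ✗
patient=Rosa: ✓ → 100
patient=Sven: ✓ → 84
patient=Noor: ✓ → 176
patient=Zane: ✗
patient=Jude: ✓ → 171
patient=Vik: ✓ → 83
patient=Omar: ✓ → 131
triage_sum = 91 + 100 + 84 + 176 + 171 + 83 + 131 = 836

836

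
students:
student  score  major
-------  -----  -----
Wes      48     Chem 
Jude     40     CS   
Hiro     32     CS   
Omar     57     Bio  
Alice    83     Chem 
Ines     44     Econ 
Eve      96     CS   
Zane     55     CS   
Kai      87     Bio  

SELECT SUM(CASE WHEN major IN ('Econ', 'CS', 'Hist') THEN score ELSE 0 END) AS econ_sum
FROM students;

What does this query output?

student=Wes: ✗
student=Jude: ✓ → 40
student=Hiro: ✓ → 32
student=Omar: ✗
student=Alice: ✗
student=Ines: ✓ → 44
student=Eve: ✓ → 96
student=Zane: ✓ → 55
student=Kai: ✗
econ_sum = 40 + 32 + 44 + 96 + 55 = 267

267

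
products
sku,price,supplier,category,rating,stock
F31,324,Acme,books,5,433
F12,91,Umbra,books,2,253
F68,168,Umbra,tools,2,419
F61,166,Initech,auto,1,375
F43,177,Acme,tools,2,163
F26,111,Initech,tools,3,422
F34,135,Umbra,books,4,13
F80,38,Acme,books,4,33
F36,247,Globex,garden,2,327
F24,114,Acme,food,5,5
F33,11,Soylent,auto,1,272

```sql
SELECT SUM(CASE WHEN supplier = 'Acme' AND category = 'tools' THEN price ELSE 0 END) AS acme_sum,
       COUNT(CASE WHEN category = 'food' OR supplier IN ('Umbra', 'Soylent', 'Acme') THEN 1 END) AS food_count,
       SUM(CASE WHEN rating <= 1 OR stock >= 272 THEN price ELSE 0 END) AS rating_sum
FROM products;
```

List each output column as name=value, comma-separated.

[acme_sum: supplier = 'Acme' AND category = 'tools']
sku=F31: ✗
sku=F12: ✗
sku=F68: ✗
sku=F61: ✗
sku=F43: ✓ → 177
sku=F26: ✗
sku=F34: ✗
sku=F80: ✗
sku=F36: ✗
sku=F24: ✗
sku=F33: ✗
acme_sum = 177
—
[food_count: category = 'food' OR supplier IN ('Umbra', 'Soylent', 'Acme')]
sku=F31: ✓ → 1
sku=F12: ✓ → 1
sku=F68: ✓ → 1
sku=F61: ✗
sku=F43: ✓ → 1
sku=F26: ✗
sku=F34: ✓ → 1
sku=F80: ✓ → 1
sku=F36: ✗
sku=F24: ✓ → 1
sku=F33: ✓ → 1
food_count = COUNT(1, 1, 1, 1, 1, 1, 1, 1) = 8
—
[rating_sum: rating <= 1 OR stock >= 272]
sku=F31: ✓ → 324
sku=F12: ✗
sku=F68: ✓ → 168
sku=F61: ✓ → 166
sku=F43: ✗
sku=F26: ✓ → 111
sku=F34: ✗
sku=F80: ✗
sku=F36: ✓ → 247
sku=F24: ✗
sku=F33: ✓ → 11
rating_sum = 324 + 168 + 166 + 111 + 247 + 11 = 1027

acme_sum=177, food_count=8, rating_sum=1027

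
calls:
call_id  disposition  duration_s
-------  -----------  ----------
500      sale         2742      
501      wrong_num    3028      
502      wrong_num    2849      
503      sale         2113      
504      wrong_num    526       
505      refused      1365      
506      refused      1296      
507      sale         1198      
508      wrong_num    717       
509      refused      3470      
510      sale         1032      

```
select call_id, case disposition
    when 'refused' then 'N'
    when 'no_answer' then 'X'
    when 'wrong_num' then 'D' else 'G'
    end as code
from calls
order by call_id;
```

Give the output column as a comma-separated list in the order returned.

call_id=500: ELSE → G
call_id=501: disposition='wrong_num' → D
call_id=502: disposition='wrong_num' → D
call_id=503: ELSE → G
call_id=504: disposition='wrong_num' → D
call_id=505: disposition='refused' → N
call_id=506: disposition='refused' → N
call_id=507: ELSE → G
call_id=508: disposition='wrong_num' → D
call_id=509: disposition='refused' → N
call_id=510: ELSE → G

G, D, D, G, D, N, N, G, D, N, G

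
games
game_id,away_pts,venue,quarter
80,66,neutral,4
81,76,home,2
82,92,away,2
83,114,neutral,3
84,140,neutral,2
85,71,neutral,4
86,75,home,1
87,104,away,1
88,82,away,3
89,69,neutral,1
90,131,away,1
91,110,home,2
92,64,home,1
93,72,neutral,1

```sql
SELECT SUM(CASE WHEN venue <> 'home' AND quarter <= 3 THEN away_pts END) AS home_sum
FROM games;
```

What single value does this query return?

game_id=80: ✗
game_id=81: ✗
game_id=82: ✓ → 92
game_id=83: ✓ → 114
game_id=84: ✓ → 140
game_id=85: ✗
game_id=86: ✗
game_id=87: ✓ → 104
game_id=88: ✓ → 82
game_id=89: ✓ → 69
game_id=90: ✓ → 131
game_id=91: ✗
game_id=92: ✗
game_id=93: ✓ → 72
home_sum = 92 + 114 + 140 + 104 + 82 + 69 + 131 + 72 = 804

804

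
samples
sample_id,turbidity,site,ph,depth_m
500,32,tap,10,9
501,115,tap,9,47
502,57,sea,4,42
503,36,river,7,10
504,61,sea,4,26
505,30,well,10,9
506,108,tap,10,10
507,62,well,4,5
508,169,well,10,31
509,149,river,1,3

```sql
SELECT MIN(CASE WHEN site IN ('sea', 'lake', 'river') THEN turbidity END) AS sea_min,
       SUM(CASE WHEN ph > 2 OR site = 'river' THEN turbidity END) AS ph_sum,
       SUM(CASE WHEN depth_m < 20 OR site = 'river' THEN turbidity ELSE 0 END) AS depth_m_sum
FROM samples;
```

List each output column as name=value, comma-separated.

[sea_min: site IN ('sea', 'lake', 'river')]
sample_id=500: ✗
sample_id=501: ✗
sample_id=502: ✓ → 57
sample_id=503: ✓ → 36
sample_id=504: ✓ → 61
sample_id=505: ✗
sample_id=506: ✗
sample_id=507: ✗
sample_id=508: ✗
sample_id=509: ✓ → 149
sea_min = MIN(57, 36, 61, 149) = 36
—
[ph_sum: ph > 2 OR site = 'river']
sample_id=500: ✓ → 32
sample_id=501: ✓ → 115
sample_id=502: ✓ → 57
sample_id=503: ✓ → 36
sample_id=504: ✓ → 61
sample_id=505: ✓ → 30
sample_id=506: ✓ → 108
sample_id=507: ✓ → 62
sample_id=508: ✓ → 169
sample_id=509: ✓ → 149
ph_sum = 32 + 115 + 57 + 36 + 61 + 30 + 108 + 62 + 169 + 149 = 819
—
[depth_m_sum: depth_m < 20 OR site = 'river']
sample_id=500: ✓ → 32
sample_id=501: ✗
sample_id=502: ✗
sample_id=503: ✓ → 36
sample_id=504: ✗
sample_id=505: ✓ → 30
sample_id=506: ✓ → 108
sample_id=507: ✓ → 62
sample_id=508: ✗
sample_id=509: ✓ → 149
depth_m_sum = 32 + 36 + 30 + 108 + 62 + 149 = 417

sea_min=36, ph_sum=819, depth_m_sum=417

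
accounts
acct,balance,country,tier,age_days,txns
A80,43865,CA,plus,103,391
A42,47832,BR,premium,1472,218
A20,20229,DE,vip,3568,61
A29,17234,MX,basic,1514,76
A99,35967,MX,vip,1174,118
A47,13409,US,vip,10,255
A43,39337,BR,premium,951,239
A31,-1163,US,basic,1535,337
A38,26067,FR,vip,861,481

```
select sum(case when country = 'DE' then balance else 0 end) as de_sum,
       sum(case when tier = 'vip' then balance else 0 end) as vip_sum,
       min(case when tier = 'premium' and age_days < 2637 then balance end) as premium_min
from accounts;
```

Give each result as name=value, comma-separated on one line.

[de_sum: country = 'DE']
acct=A80: ✗
acct=A42: ✗
acct=A20: ✓ → 20229
acct=A29: ✗
acct=A99: ✗
acct=A47: ✗
acct=A43: ✗
acct=A31: ✗
acct=A38: ✗
de_sum = 20229
—
[vip_sum: tier = 'vip']
acct=A80: ✗
acct=A42: ✗
acct=A20: ✓ → 20229
acct=A29: ✗
acct=A99: ✓ → 35967
acct=A47: ✓ → 13409
acct=A43: ✗
acct=A31: ✗
acct=A38: ✓ → 26067
vip_sum = 20229 + 35967 + 13409 + 26067 = 95672
—
[premium_min: tier = 'premium' and age_days < 2637]
acct=A80: ✗
acct=A42: ✓ → 47832
acct=A20: ✗
acct=A29: ✗
acct=A99: ✗
acct=A47: ✗
acct=A43: ✓ → 39337
acct=A31: ✗
acct=A38: ✗
premium_min = MIN(47832, 39337) = 39337

de_sum=20229, vip_sum=95672, premium_min=39337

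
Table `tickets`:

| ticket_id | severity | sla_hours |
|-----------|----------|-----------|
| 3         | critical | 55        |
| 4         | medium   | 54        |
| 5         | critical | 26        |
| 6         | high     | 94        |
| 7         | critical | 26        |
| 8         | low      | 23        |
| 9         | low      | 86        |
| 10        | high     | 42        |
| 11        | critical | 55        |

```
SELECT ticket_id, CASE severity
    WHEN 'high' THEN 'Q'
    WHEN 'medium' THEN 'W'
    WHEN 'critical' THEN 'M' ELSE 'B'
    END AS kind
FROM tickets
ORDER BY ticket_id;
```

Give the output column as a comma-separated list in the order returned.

ticket_id=3: severity='critical' → M
ticket_id=4: severity='medium' → W
ticket_id=5: severity='critical' → M
ticket_id=6: severity='high' → Q
ticket_id=7: severity='critical' → M
ticket_id=8: ELSE → B
ticket_id=9: ELSE → B
ticket_id=10: severity='high' → Q
ticket_id=11: severity='critical' → M

M, W, M, Q, M, B, B, Q, M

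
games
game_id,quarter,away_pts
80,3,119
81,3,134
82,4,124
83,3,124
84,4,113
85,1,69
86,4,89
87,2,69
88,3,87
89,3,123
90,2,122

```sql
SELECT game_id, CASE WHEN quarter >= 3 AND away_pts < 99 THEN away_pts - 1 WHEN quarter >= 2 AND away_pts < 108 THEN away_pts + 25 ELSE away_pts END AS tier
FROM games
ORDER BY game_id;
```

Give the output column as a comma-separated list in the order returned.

119, 134, 124, 124, 113, 69, 88, 94, 86, 123, 122

game_id=80: ELSE → 119
game_id=81: ELSE → 134
game_id=82: ELSE → 124
game_id=83: ELSE → 124
game_id=84: ELSE → 113
game_id=85: ELSE → 69
game_id=86: quarter >= 3 AND away_pts < 99 → 88
game_id=87: quarter >= 2 AND away_pts < 108 → 94
game_id=88: quarter >= 3 AND away_pts < 99 → 86
game_id=89: ELSE → 123
game_id=90: ELSE → 122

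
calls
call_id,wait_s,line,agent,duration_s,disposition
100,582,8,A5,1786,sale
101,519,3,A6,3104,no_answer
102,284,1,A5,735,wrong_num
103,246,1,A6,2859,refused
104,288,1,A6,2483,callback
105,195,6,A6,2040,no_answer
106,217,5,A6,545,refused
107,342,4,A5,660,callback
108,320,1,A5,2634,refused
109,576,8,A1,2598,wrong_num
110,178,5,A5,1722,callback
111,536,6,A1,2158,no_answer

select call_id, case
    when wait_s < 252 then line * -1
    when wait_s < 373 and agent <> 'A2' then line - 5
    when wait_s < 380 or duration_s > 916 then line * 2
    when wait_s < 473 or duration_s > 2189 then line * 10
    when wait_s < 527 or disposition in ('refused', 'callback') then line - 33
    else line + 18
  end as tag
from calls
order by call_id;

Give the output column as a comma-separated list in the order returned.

16, 6, -4, -1, -4, -6, -5, -1, -4, 16, -5, 12

call_id=100: wait_s < 380 or duration_s > 916 → 16
call_id=101: wait_s < 380 or duration_s > 916 → 6
call_id=102: wait_s < 373 and agent <> 'A2' → -4
call_id=103: wait_s < 252 → -1
call_id=104: wait_s < 373 and agent <> 'A2' → -4
call_id=105: wait_s < 252 → -6
call_id=106: wait_s < 252 → -5
call_id=107: wait_s < 373 and agent <> 'A2' → -1
call_id=108: wait_s < 373 and agent <> 'A2' → -4
call_id=109: wait_s < 380 or duration_s > 916 → 16
call_id=110: wait_s < 252 → -5
call_id=111: wait_s < 380 or duration_s > 916 → 12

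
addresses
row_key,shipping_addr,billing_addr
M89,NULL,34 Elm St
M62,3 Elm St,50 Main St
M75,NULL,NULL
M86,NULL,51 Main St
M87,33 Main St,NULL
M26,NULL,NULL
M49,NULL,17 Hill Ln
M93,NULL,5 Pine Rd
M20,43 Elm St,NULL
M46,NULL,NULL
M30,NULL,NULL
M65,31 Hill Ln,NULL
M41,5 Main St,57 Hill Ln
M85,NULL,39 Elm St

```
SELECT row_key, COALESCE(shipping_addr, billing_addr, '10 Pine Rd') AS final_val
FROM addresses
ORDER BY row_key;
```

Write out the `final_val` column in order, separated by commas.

row_key=M20: shipping_addr=43 Elm St → 43 Elm St
row_key=M26: shipping_addr=NULL, billing_addr=NULL, → literal 10 Pine Rd → 10 Pine Rd
row_key=M30: shipping_addr=NULL, billing_addr=NULL, → literal 10 Pine Rd → 10 Pine Rd
row_key=M41: shipping_addr=5 Main St → 5 Main St
row_key=M46: shipping_addr=NULL, billing_addr=NULL, → literal 10 Pine Rd → 10 Pine Rd
row_key=M49: shipping_addr=NULL, billing_addr=17 Hill Ln → 17 Hill Ln
row_key=M62: shipping_addr=3 Elm St → 3 Elm St
row_key=M65: shipping_addr=31 Hill Ln → 31 Hill Ln
row_key=M75: shipping_addr=NULL, billing_addr=NULL, → literal 10 Pine Rd → 10 Pine Rd
row_key=M85: shipping_addr=NULL, billing_addr=39 Elm St → 39 Elm St
row_key=M86: shipping_addr=NULL, billing_addr=51 Main St → 51 Main St
row_key=M87: shipping_addr=33 Main St → 33 Main St
row_key=M89: shipping_addr=NULL, billing_addr=34 Elm St → 34 Elm St
row_key=M93: shipping_addr=NULL, billing_addr=5 Pine Rd → 5 Pine Rd

43 Elm St, 10 Pine Rd, 10 Pine Rd, 5 Main St, 10 Pine Rd, 17 Hill Ln, 3 Elm St, 31 Hill Ln, 10 Pine Rd, 39 Elm St, 51 Main St, 33 Main St, 34 Elm St, 5 Pine Rd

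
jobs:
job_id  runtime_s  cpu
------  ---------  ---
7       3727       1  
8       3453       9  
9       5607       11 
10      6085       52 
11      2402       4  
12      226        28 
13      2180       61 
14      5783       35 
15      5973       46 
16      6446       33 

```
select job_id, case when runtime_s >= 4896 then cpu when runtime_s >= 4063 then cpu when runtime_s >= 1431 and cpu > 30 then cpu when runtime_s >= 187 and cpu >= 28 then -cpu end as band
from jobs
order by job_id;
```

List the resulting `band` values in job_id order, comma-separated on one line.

job_id=7: (no match → NULL) → NULL
job_id=8: (no match → NULL) → NULL
job_id=9: runtime_s >= 4896 → 11
job_id=10: runtime_s >= 4896 → 52
job_id=11: (no match → NULL) → NULL
job_id=12: runtime_s >= 187 and cpu >= 28 → -28
job_id=13: runtime_s >= 1431 and cpu > 30 → 61
job_id=14: runtime_s >= 4896 → 35
job_id=15: runtime_s >= 4896 → 46
job_id=16: runtime_s >= 4896 → 33

NULL, NULL, 11, 52, NULL, -28, 61, 35, 46, 33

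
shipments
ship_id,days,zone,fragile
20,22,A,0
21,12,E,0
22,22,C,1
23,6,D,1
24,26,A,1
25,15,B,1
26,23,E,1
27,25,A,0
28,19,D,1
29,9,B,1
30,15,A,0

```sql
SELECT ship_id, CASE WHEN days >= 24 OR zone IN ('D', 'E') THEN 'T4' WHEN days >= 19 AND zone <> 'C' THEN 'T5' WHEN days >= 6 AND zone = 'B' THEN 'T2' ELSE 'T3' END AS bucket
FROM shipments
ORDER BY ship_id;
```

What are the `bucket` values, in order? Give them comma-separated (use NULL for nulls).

T5, T4, T3, T4, T4, T2, T4, T4, T4, T2, T3

ship_id=20: days >= 19 AND zone <> 'C' → T5
ship_id=21: days >= 24 OR zone IN ('D', 'E') → T4
ship_id=22: ELSE → T3
ship_id=23: days >= 24 OR zone IN ('D', 'E') → T4
ship_id=24: days >= 24 OR zone IN ('D', 'E') → T4
ship_id=25: days >= 6 AND zone = 'B' → T2
ship_id=26: days >= 24 OR zone IN ('D', 'E') → T4
ship_id=27: days >= 24 OR zone IN ('D', 'E') → T4
ship_id=28: days >= 24 OR zone IN ('D', 'E') → T4
ship_id=29: days >= 6 AND zone = 'B' → T2
ship_id=30: ELSE → T3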